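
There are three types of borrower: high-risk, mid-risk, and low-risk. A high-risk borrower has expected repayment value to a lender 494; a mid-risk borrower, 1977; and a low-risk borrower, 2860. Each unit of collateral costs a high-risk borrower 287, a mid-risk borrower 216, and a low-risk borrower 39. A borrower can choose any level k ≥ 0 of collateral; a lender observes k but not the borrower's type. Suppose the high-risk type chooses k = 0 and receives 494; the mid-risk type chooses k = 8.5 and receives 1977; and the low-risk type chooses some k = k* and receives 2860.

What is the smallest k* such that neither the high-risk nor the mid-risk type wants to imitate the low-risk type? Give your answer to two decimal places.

Mid-risk type (on-path payoff 1977 − 216×8.5 = 141) won't mimic when 141 ≥ 2860 − 216·k*, i.e. k* ≥ 12.59.
High-risk type (on-path payoff 494) won't mimic when 494 ≥ 2860 − 287·k*, i.e. k* ≥ 8.24.
Both must hold, so k* = max(8.24, 12.59) = 12.59. The mid-risk type's constraint binds.

12.59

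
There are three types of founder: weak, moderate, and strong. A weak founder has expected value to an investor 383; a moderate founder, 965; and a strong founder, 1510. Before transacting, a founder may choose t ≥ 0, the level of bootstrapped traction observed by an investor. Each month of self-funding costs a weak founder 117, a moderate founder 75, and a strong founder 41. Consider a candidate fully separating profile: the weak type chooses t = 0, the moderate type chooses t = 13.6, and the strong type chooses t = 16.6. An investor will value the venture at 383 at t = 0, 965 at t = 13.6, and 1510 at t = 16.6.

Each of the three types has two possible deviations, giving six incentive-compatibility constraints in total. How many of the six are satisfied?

Weak (own payoff 383): to t=13.6 gives 965 − 117×13.6 = -626.2 → no gain ✓; to t=16.6 gives 1510 − 117×16.6 = -432.2 → no gain ✓.
Strong (own payoff 1510 − 41×16.6 = 829.4): to t=0 gives 383 → no gain ✓; to t=13.6 gives 965 − 41×13.6 = 407.4 → no gain ✓.
Moderate (own payoff 965 − 75×13.6 = -55): to t=0 gives 383 → profitable ✗; to t=16.6 gives 1510 − 75×16.6 = 265 → profitable ✗.
4 of the 6 constraints hold; not an equilibrium.

4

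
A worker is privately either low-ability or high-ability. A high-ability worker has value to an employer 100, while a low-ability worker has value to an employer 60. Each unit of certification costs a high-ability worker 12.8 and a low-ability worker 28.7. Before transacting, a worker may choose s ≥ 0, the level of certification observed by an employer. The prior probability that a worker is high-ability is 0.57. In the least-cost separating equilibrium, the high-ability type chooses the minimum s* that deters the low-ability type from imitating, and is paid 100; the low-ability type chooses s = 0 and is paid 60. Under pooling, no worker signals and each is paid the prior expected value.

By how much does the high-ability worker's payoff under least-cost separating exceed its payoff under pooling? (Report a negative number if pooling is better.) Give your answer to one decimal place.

-0.6

Least-cost separating signal: s* solves 60 = 100 − 28.7·s*, so s* = (100 − 60)/28.7 ≈ 1.3937.
High-ability type's separating payoff: 100 − 12.8 × s* = 100 − 12.8 × (100 − 60)/28.7 = 100 − 512/28.7 ≈ 82.160.
Pooling payoff: 0.57 × 100 + 0.43 × 60 = 82.8.
Difference: 82.160 − 82.8 = -0.64, i.e. -0.6 to one decimal place.
The high-ability type would prefer the pooling outcome.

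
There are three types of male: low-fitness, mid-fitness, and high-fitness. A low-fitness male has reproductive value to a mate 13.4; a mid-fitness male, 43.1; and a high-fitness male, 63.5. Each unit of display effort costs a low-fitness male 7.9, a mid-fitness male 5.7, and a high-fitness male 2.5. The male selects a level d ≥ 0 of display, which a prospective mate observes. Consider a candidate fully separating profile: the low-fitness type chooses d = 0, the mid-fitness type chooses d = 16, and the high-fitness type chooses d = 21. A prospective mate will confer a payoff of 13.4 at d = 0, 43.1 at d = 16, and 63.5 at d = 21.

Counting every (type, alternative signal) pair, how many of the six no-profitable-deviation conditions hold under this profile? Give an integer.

Low-fitness (own payoff 13.4): to d=16 gives 43.1 − 7.9×16 = -83.3 → no gain ✓; to d=21 gives 63.5 − 7.9×21 = -102.4 → no gain ✓.
Mid-fitness (own payoff 43.1 − 5.7×16 = -48.1): to d=0 gives 13.4 → profitable ✗; to d=21 gives 63.5 − 5.7×21 = -56.2 → no gain ✓.
High-fitness (own payoff 63.5 − 2.5×21 = 11): to d=0 gives 13.4 → profitable ✗; to d=16 gives 43.1 − 2.5×16 = 3.1 → no gain ✓.
4 of the 6 constraints hold; not an equilibrium.

4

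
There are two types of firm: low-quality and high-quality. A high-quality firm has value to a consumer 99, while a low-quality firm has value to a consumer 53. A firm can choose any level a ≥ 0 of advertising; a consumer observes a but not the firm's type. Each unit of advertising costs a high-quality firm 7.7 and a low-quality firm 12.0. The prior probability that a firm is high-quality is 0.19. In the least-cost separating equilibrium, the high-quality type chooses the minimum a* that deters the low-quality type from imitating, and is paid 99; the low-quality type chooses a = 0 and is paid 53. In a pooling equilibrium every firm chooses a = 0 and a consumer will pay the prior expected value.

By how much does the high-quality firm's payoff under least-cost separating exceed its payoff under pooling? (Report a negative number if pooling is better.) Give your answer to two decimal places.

7.74

Least-cost separating signal: a* solves 53 = 99 − 12.0·a*, so a* = (99 − 53)/12.0 ≈ 3.8333.
High-quality type's separating payoff: 99 − 7.7 × a* = 99 − 7.7 × (99 − 53)/12.0 = 99 − 354.2/12.0 ≈ 69.4833.
Pooling payoff: 0.19 × 99 + 0.81 × 53 = 61.74.
Difference: 69.4833 − 61.74 = 7.7433, i.e. 7.74 to two decimal places.
The high-quality type prefers to separate.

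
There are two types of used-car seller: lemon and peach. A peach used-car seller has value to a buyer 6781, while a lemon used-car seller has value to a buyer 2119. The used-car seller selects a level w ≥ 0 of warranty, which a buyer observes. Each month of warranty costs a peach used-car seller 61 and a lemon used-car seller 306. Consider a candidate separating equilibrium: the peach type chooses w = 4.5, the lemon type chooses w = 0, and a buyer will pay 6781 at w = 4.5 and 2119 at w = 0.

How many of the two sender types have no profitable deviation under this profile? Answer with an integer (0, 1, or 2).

Peach type: signal → 6781 − 61 × 4.5 = 6506.5; deviate to 0 → 2119. IC holds (6506.5 ≥ 2119).
Lemon type: stay at 0 → 2119; mimic → 6781 − 306 × 4.5 = 5404. IC fails (2119 < 5404).
1 of 2 constraints hold, so this profile is not an equilibrium.

1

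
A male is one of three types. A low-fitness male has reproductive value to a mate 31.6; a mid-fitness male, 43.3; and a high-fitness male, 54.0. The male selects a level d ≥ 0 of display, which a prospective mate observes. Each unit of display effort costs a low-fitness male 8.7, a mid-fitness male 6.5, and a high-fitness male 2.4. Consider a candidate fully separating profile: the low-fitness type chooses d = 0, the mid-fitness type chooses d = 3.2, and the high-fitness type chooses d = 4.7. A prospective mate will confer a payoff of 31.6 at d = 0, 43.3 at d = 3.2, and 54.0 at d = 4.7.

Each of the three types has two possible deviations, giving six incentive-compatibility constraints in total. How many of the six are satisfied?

4

High-fitness (own payoff 54.0 − 2.4×4.7 = 42.72): to d=0 gives 31.6 → no gain ✓; to d=3.2 gives 43.3 − 2.4×3.2 = 35.62 → no gain ✓.
Low-fitness (own payoff 31.6): to d=3.2 gives 43.3 − 8.7×3.2 = 15.46 → no gain ✓; to d=4.7 gives 54.0 − 8.7×4.7 = 13.11 → no gain ✓.
Mid-fitness (own payoff 43.3 − 6.5×3.2 = 22.5): to d=0 gives 31.6 → profitable ✗; to d=4.7 gives 54.0 − 6.5×4.7 = 23.45 → profitable ✗.
4 of the 6 constraints hold; not an equilibrium.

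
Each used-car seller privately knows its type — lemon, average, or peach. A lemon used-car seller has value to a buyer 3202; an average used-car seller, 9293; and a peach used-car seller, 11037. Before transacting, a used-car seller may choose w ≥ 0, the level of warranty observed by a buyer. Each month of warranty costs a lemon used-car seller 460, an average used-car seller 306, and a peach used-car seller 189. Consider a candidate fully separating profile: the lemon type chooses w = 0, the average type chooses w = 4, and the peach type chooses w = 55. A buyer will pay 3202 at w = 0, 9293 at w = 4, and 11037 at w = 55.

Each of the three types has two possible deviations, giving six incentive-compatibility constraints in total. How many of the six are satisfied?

3

Average (own payoff 9293 − 306×4 = 8069): to w=0 gives 3202 → no gain ✓; to w=55 gives 11037 − 306×55 = -5793 → no gain ✓.
Lemon (own payoff 3202): to w=4 gives 9293 − 460×4 = 7453 → profitable ✗; to w=55 gives 11037 − 460×55 = -14263 → no gain ✓.
Peach (own payoff 11037 − 189×55 = 642): to w=0 gives 3202 → profitable ✗; to w=4 gives 9293 − 189×4 = 8537 → profitable ✗.
3 of the 6 constraints hold; not an equilibrium.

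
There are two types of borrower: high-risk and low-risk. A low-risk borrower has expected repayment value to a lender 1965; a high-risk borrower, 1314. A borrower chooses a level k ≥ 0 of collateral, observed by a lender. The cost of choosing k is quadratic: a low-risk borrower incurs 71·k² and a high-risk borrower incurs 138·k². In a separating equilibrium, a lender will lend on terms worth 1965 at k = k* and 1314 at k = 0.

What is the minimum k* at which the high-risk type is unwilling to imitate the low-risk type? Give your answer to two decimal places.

The high-risk type at k = 0 receives 1314; imitating at k* yields 1965 − 138·k*².
Indifference: 1314 = 1965 − 138·k*², so k*² = (1965 − 1314) / 138 ≈ 4.7174.
k* = √4.7174 ≈ 2.17.

2.17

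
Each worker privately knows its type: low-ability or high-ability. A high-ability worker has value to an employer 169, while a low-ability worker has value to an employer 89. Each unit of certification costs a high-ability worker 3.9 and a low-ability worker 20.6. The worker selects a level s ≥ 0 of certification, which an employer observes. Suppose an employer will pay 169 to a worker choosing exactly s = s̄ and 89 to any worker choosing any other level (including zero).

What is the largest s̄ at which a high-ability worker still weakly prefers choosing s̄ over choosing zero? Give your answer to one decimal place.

20.5

Choosing s̄ yields the high-ability type 169 − 3.9·s̄; choosing zero yields 89.
The high-ability type is indifferent at 169 − 3.9·s̄ = 89, i.e. s̄ = (169 − 89) / 3.9 ≈ 20.5.
For any s̄ above 20.5 the high-ability type would rather pool at zero, so separation collapses.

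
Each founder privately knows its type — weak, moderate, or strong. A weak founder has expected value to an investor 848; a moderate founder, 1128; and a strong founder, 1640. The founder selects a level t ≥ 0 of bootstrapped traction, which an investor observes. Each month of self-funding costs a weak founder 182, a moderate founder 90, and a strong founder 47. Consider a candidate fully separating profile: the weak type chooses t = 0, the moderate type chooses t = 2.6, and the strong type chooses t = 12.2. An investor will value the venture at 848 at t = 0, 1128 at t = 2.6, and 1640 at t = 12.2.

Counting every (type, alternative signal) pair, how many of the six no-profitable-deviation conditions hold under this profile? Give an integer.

Weak (own payoff 848): to t=2.6 gives 1128 − 182×2.6 = 654.8 → no gain ✓; to t=12.2 gives 1640 − 182×12.2 = -580.4 → no gain ✓.
Moderate (own payoff 1128 − 90×2.6 = 894): to t=0 gives 848 → no gain ✓; to t=12.2 gives 1640 − 90×12.2 = 542 → no gain ✓.
Strong (own payoff 1640 − 47×12.2 = 1066.6): to t=0 gives 848 → no gain ✓; to t=2.6 gives 1128 − 47×2.6 = 1005.8 → no gain ✓.
6 of the 6 constraints hold; this profile is a separating equilibrium.

6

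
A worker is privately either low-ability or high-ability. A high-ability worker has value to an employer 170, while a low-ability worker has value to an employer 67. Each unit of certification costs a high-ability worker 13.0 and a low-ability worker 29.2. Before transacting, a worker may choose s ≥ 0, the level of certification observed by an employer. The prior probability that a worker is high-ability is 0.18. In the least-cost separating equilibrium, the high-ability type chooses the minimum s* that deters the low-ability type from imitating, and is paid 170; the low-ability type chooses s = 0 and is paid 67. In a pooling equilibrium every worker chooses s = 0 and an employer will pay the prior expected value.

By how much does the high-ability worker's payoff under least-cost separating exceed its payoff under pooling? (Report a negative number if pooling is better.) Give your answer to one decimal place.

38.6

Least-cost separating signal: s* solves 67 = 170 − 29.2·s*, so s* = (170 − 67)/29.2 ≈ 3.5274.
High-ability type's separating payoff: 170 − 13.0 × s* = 170 − 13.0 × (170 − 67)/29.2 = 170 − 1339/29.2 ≈ 124.144.
Pooling payoff: 0.18 × 170 + 0.82 × 67 = 85.54.
Difference: 124.144 − 85.54 = 38.604, i.e. 38.6 to one decimal place.
The high-ability type prefers to separate.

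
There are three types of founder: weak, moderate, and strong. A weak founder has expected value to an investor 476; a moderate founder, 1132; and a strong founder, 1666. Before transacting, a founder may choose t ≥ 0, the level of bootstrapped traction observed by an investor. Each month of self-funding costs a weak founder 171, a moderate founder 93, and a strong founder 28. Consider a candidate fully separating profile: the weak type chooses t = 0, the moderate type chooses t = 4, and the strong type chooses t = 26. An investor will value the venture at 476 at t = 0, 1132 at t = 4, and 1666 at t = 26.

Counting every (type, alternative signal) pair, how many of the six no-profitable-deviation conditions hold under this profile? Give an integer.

5

Moderate (own payoff 1132 − 93×4 = 760): to t=0 gives 476 → no gain ✓; to t=26 gives 1666 − 93×26 = -752 → no gain ✓.
Strong (own payoff 1666 − 28×26 = 938): to t=0 gives 476 → no gain ✓; to t=4 gives 1132 − 28×4 = 1020 → profitable ✗.
Weak (own payoff 476): to t=4 gives 1132 − 171×4 = 448 → no gain ✓; to t=26 gives 1666 − 171×26 = -2780 → no gain ✓.
5 of the 6 constraints hold; not an equilibrium.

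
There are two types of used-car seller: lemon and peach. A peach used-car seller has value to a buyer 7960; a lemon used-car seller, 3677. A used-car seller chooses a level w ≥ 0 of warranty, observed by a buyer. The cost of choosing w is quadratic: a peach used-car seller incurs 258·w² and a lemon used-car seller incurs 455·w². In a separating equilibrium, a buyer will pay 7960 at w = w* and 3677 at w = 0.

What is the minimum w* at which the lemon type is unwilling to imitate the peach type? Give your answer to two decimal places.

3.07

The lemon type at w = 0 receives 3677; imitating at w* yields 7960 − 455·w*².
Indifference: 3677 = 7960 − 455·w*², so w*² = (7960 − 3677) / 455 ≈ 9.4132.
w* = √9.4132 ≈ 3.07.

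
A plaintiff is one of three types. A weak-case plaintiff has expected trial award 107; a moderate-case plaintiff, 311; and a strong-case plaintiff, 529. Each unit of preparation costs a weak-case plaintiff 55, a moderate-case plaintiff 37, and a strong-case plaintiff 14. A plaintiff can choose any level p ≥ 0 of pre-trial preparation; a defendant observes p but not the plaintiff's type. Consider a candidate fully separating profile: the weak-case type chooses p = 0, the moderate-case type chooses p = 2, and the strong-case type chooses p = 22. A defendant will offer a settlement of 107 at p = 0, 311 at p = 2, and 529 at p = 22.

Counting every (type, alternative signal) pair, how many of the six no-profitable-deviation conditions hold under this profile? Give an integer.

4

Moderate-case (own payoff 311 − 37×2 = 237): to p=0 gives 107 → no gain ✓; to p=22 gives 529 − 37×22 = -285 → no gain ✓.
Strong-case (own payoff 529 − 14×22 = 221): to p=0 gives 107 → no gain ✓; to p=2 gives 311 − 14×2 = 283 → profitable ✗.
Weak-case (own payoff 107): to p=2 gives 311 − 55×2 = 201 → profitable ✗; to p=22 gives 529 − 55×22 = -681 → no gain ✓.
4 of the 6 constraints hold; not an equilibrium.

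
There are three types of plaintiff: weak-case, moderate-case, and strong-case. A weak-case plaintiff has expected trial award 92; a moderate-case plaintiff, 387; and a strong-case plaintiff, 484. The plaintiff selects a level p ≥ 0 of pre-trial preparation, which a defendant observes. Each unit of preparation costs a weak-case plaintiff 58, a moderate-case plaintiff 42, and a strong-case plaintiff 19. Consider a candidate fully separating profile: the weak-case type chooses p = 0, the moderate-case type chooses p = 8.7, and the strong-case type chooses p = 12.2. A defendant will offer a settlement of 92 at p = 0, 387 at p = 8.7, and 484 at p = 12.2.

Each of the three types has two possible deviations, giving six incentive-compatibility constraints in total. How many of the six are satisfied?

5

Moderate-case (own payoff 387 − 42×8.7 = 21.6): to p=0 gives 92 → profitable ✗; to p=12.2 gives 484 − 42×12.2 = -28.4 → no gain ✓.
Strong-case (own payoff 484 − 19×12.2 = 252.2): to p=0 gives 92 → no gain ✓; to p=8.7 gives 387 − 19×8.7 = 221.7 → no gain ✓.
Weak-case (own payoff 92): to p=8.7 gives 387 − 58×8.7 = -117.6 → no gain ✓; to p=12.2 gives 484 − 58×12.2 = -223.6 → no gain ✓.
5 of the 6 constraints hold; not an equilibrium.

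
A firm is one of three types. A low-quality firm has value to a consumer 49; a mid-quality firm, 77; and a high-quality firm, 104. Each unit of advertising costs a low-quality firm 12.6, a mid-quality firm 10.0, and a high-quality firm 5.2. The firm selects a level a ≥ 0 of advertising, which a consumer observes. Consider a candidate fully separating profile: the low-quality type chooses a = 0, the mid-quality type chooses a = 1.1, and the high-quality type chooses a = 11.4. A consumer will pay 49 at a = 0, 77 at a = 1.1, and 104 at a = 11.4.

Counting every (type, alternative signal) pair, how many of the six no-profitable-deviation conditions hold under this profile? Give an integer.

Low-quality (own payoff 49): to a=1.1 gives 77 − 12.6×1.1 = 63.14 → profitable ✗; to a=11.4 gives 104 − 12.6×11.4 = -39.64 → no gain ✓.
Mid-quality (own payoff 77 − 10.0×1.1 = 66): to a=0 gives 49 → no gain ✓; to a=11.4 gives 104 − 10.0×11.4 = -10 → no gain ✓.
High-quality (own payoff 104 − 5.2×11.4 = 44.72): to a=0 gives 49 → profitable ✗; to a=1.1 gives 77 − 5.2×1.1 = 71.28 → profitable ✗.
3 of the 6 constraints hold; not an equilibrium.

3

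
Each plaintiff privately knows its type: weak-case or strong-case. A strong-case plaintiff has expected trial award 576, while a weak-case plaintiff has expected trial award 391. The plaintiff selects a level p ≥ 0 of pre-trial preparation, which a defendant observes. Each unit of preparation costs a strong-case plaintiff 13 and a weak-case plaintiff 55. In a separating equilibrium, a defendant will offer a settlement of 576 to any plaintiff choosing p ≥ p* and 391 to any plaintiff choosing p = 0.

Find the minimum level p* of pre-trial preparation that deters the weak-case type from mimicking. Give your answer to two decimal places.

3.36

A weak-case plaintiff choosing p = 0 receives 391.
Imitating at p* instead would pay 576 at cost 55·p*, netting 576 − 55·p*.
Indifference: 391 = 576 − 55·p*, so p* = (576 − 391) / 55 ≈ 3.36.
This is the weak-case type's binding incentive-compatibility constraint; any p ≥ 3.36 sustains separation on that side.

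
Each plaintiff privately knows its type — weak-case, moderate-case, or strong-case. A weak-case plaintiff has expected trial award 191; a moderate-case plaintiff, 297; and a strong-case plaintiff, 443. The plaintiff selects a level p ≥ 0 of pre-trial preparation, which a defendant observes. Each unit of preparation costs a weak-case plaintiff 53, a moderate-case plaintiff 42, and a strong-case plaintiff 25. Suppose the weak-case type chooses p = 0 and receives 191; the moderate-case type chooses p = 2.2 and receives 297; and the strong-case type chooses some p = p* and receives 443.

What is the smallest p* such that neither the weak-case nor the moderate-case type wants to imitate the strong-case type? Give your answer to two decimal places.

Moderate-case type (on-path payoff 297 − 42×2.2 = 204.6) won't mimic when 204.6 ≥ 443 − 42·p*, i.e. p* ≥ 5.68.
Weak-case type (on-path payoff 191) won't mimic when 191 ≥ 443 − 53·p*, i.e. p* ≥ 4.75.
Both must hold, so p* = max(4.75, 5.68) = 5.68. The moderate-case type's constraint binds.

5.68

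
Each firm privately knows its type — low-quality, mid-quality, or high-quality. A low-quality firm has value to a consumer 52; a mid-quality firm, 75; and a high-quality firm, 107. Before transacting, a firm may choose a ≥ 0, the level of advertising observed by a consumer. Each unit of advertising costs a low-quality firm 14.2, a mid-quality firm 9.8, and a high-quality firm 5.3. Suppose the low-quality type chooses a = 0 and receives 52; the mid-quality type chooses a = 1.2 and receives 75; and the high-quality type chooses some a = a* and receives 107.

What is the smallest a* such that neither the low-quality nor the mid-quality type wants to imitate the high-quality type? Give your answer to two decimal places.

Mid-quality type (on-path payoff 75 − 9.8×1.2 = 63.24) won't mimic when 63.24 ≥ 107 − 9.8·a*, i.e. a* ≥ 4.47.
Low-quality type (on-path payoff 52) won't mimic when 52 ≥ 107 − 14.2·a*, i.e. a* ≥ 3.87.
Both must hold, so a* = max(3.87, 4.47) = 4.47. The mid-quality type's constraint binds.

4.47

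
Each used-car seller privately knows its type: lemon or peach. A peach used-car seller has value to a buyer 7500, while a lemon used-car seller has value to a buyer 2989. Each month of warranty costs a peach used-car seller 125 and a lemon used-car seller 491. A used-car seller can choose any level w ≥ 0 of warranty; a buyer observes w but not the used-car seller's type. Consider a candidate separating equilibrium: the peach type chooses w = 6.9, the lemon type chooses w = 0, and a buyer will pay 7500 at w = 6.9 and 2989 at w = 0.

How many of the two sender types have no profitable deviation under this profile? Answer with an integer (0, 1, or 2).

1

Lemon type: stay at 0 → 2989; mimic → 7500 − 491 × 6.9 = 4112.1. IC fails (2989 < 4112.1).
Peach type: signal → 7500 − 125 × 6.9 = 6637.5; deviate to 0 → 2989. IC holds (6637.5 ≥ 2989).
1 of 2 constraints hold, so this profile is not an equilibrium.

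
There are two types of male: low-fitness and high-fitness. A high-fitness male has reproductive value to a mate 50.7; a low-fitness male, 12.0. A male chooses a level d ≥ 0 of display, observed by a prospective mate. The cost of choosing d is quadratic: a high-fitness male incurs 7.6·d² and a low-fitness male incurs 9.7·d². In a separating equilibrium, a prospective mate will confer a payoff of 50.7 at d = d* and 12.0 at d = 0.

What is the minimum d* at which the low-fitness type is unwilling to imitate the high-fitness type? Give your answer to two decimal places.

The low-fitness type at d = 0 receives 12.0; imitating at d* yields 50.7 − 9.7·d*².
Indifference: 12.0 = 50.7 − 9.7·d*², so d*² = (50.7 − 12.0) / 9.7 ≈ 3.9897.
d* = √3.9897 ≈ 2.00.

2.00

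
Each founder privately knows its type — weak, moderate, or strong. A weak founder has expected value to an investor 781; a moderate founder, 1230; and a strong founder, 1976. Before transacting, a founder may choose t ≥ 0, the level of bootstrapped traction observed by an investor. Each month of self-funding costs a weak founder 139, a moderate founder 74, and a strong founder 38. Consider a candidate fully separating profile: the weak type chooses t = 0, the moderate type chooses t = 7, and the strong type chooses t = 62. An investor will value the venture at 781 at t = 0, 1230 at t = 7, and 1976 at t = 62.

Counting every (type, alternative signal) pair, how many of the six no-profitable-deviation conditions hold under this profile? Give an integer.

Weak (own payoff 781): to t=7 gives 1230 − 139×7 = 257 → no gain ✓; to t=62 gives 1976 − 139×62 = -6642 → no gain ✓.
Moderate (own payoff 1230 − 74×7 = 712): to t=0 gives 781 → profitable ✗; to t=62 gives 1976 − 74×62 = -2612 → no gain ✓.
Strong (own payoff 1976 − 38×62 = -380): to t=0 gives 781 → profitable ✗; to t=7 gives 1230 − 38×7 = 964 → profitable ✗.
3 of the 6 constraints hold; not an equilibrium.

3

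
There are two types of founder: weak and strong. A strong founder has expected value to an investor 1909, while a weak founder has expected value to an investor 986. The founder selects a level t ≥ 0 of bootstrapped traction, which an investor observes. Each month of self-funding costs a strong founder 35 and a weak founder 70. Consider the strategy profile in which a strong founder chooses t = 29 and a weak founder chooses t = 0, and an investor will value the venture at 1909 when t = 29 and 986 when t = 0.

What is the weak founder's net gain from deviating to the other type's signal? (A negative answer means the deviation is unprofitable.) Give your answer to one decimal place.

-1107.0

Playing t = 0 the weak founder receives 986.
Deviating to t = 29 brings payment 1909 at cost 70 × 29 = 2030, netting -121.
Gain from deviating: -121 − 986 = -1107.0.
The gain is negative, so the weak type's incentive-compatibility constraint is satisfied.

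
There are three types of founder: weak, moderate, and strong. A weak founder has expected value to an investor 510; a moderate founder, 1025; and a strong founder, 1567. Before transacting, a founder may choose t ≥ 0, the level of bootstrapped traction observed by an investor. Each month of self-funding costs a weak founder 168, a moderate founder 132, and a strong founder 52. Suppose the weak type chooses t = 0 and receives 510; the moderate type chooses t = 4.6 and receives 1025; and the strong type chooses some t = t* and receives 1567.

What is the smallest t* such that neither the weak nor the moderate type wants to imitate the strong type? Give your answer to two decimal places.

8.71

Moderate type (on-path payoff 1025 − 132×4.6 = 417.8) won't mimic when 417.8 ≥ 1567 − 132·t*, i.e. t* ≥ 8.71.
Weak type (on-path payoff 510) won't mimic when 510 ≥ 1567 − 168·t*, i.e. t* ≥ 6.29.
Both must hold, so t* = max(6.29, 8.71) = 8.71. The moderate type's constraint binds.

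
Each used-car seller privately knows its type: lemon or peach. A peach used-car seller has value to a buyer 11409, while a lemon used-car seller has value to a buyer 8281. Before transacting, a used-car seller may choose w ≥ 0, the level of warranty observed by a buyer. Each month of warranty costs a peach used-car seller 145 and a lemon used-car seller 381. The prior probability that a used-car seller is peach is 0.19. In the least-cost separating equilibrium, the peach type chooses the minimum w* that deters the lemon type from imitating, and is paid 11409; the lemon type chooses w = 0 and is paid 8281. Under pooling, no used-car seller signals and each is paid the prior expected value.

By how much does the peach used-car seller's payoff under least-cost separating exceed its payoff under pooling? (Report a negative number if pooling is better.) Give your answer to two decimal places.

Least-cost separating signal: w* solves 8281 = 11409 − 381·w*, so w* = (11409 − 8281)/381 ≈ 8.2100.
Peach type's separating payoff: 11409 − 145 × w* = 11409 − 145 × (11409 − 8281)/381 = 11409 − 453560/381 ≈ 10218.5538.
Pooling payoff: 0.19 × 11409 + 0.81 × 8281 = 8875.32.
Difference: 10218.5538 − 8875.32 = 1343.2338, i.e. 1343.23 to two decimal places.
The peach type prefers to separate.

1343.23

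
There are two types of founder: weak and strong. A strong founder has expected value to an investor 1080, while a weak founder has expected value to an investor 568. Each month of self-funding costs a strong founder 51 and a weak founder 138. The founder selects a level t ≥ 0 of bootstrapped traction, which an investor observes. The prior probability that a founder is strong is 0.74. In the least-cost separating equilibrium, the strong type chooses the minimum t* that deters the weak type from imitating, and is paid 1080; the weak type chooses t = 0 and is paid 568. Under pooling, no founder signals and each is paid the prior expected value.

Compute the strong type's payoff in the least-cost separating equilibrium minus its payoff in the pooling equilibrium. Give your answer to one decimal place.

-56.1

Least-cost separating signal: t* solves 568 = 1080 − 138·t*, so t* = (1080 − 568)/138 ≈ 3.7101.
Strong type's separating payoff: 1080 − 51 × t* = 1080 − 51 × (1080 − 568)/138 = 1080 − 26112/138 ≈ 890.783.
Pooling payoff: 0.74 × 1080 + 0.26 × 568 = 946.88.
Difference: 890.783 − 946.88 = -56.097, i.e. -56.1 to one decimal place.
The strong type would prefer the pooling outcome.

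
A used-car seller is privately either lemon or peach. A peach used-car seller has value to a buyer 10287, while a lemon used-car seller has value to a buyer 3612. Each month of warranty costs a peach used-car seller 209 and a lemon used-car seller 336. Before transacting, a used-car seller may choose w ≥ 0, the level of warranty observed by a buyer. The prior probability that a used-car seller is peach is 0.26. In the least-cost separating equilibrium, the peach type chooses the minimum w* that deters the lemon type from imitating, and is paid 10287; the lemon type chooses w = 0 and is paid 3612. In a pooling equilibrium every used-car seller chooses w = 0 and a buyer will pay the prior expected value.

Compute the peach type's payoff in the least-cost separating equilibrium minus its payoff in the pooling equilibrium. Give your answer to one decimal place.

787.5

Least-cost separating signal: w* solves 3612 = 10287 − 336·w*, so w* = (10287 − 3612)/336 ≈ 19.8661.
Peach type's separating payoff: 10287 − 209 × w* = 10287 − 209 × (10287 − 3612)/336 = 10287 − 1395075/336 ≈ 6134.991.
Pooling payoff: 0.26 × 10287 + 0.74 × 3612 = 5347.5.
Difference: 6134.991 − 5347.5 = 787.491, i.e. 787.5 to one decimal place.
The peach type prefers to separate.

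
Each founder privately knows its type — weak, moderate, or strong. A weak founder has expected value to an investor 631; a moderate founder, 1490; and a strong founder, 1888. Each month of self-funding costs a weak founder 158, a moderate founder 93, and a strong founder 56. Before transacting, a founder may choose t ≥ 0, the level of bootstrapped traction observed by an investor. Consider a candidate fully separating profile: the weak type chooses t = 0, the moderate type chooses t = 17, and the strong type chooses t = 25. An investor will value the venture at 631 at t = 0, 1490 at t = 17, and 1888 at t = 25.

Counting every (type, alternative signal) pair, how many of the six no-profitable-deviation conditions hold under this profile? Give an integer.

Strong (own payoff 1888 − 56×25 = 488): to t=0 gives 631 → profitable ✗; to t=17 gives 1490 − 56×17 = 538 → profitable ✗.
Weak (own payoff 631): to t=17 gives 1490 − 158×17 = -1196 → no gain ✓; to t=25 gives 1888 − 158×25 = -2062 → no gain ✓.
Moderate (own payoff 1490 − 93×17 = -91): to t=0 gives 631 → profitable ✗; to t=25 gives 1888 − 93×25 = -437 → no gain ✓.
3 of the 6 constraints hold; not an equilibrium.

3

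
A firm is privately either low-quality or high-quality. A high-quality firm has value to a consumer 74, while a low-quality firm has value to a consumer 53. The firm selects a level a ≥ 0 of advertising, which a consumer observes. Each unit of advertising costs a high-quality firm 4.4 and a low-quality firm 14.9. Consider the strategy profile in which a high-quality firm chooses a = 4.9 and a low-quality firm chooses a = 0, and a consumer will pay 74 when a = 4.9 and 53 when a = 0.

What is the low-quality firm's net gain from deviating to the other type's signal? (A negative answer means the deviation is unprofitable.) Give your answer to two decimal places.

Playing a = 0 the low-quality firm receives 53.
Deviating to a = 4.9 brings payment 74 at cost 14.9 × 4.9 = 73.01, netting 0.99.
Gain from deviating: 0.99 − 53 = -52.01.
The gain is negative, so the low-quality type's incentive-compatibility constraint is satisfied.

-52.01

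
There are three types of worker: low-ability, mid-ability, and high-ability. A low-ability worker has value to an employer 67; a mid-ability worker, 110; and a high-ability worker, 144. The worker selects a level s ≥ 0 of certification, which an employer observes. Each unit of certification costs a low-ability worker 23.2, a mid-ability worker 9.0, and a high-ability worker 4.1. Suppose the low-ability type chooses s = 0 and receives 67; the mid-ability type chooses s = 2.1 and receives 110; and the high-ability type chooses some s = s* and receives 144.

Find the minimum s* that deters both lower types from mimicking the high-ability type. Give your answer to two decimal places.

Mid-ability type (on-path payoff 110 − 9.0×2.1 = 91.1) won't mimic when 91.1 ≥ 144 − 9.0·s*, i.e. s* ≥ 5.88.
Low-ability type (on-path payoff 67) won't mimic when 67 ≥ 144 − 23.2·s*, i.e. s* ≥ 3.32.
Both must hold, so s* = max(3.32, 5.88) = 5.88. The mid-ability type's constraint binds.

5.88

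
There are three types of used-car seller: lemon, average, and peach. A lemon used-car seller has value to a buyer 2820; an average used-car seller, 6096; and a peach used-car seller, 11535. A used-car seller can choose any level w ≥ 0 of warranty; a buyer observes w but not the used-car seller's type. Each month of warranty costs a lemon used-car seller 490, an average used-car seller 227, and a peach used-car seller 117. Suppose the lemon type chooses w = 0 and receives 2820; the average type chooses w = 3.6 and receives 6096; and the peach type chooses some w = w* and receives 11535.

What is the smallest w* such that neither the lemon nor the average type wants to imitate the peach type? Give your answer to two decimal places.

Average type (on-path payoff 6096 − 227×3.6 = 5278.8) won't mimic when 5278.8 ≥ 11535 − 227·w*, i.e. w* ≥ 27.56.
Lemon type (on-path payoff 2820) won't mimic when 2820 ≥ 11535 − 490·w*, i.e. w* ≥ 17.79.
Both must hold, so w* = max(17.79, 27.56) = 27.56. The average type's constraint binds.

27.56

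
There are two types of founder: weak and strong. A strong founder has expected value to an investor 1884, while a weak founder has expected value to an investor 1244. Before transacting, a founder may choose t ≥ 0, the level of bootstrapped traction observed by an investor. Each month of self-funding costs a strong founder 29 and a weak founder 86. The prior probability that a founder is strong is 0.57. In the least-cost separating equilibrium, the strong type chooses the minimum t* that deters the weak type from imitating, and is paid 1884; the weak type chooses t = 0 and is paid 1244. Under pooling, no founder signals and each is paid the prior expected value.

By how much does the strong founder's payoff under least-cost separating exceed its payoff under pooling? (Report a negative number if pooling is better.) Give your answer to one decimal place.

Least-cost separating signal: t* solves 1244 = 1884 − 86·t*, so t* = (1884 − 1244)/86 ≈ 7.4419.
Strong type's separating payoff: 1884 − 29 × t* = 1884 − 29 × (1884 − 1244)/86 = 1884 − 18560/86 ≈ 1668.186.
Pooling payoff: 0.57 × 1884 + 0.43 × 1244 = 1608.8.
Difference: 1668.186 − 1608.8 = 59.386, i.e. 59.4 to one decimal place.
The strong type prefers to separate.

59.4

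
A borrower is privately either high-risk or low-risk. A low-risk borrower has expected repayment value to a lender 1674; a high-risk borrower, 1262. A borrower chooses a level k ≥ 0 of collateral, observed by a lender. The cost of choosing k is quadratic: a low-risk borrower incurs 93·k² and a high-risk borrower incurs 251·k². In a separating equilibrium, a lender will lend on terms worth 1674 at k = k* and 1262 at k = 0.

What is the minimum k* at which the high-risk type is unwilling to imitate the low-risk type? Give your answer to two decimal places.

The high-risk type at k = 0 receives 1262; imitating at k* yields 1674 − 251·k*².
Indifference: 1262 = 1674 − 251·k*², so k*² = (1674 − 1262) / 251 ≈ 1.6414.
k* = √1.6414 ≈ 1.28.

1.28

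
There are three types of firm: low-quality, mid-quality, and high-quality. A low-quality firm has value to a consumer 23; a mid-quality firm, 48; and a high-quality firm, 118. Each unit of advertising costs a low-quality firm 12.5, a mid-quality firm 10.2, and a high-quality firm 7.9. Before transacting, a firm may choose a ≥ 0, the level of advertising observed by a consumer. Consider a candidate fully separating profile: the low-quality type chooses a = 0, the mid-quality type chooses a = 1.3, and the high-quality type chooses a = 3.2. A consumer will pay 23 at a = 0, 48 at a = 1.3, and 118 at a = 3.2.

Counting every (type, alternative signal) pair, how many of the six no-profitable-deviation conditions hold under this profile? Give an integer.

Mid-quality (own payoff 48 − 10.2×1.3 = 34.74): to a=0 gives 23 → no gain ✓; to a=3.2 gives 118 − 10.2×3.2 = 85.36 → profitable ✗.
Low-quality (own payoff 23): to a=1.3 gives 48 − 12.5×1.3 = 31.75 → profitable ✗; to a=3.2 gives 118 − 12.5×3.2 = 78 → profitable ✗.
High-quality (own payoff 118 − 7.9×3.2 = 92.72): to a=0 gives 23 → no gain ✓; to a=1.3 gives 48 − 7.9×1.3 = 37.73 → no gain ✓.
3 of the 6 constraints hold; not an equilibrium.

3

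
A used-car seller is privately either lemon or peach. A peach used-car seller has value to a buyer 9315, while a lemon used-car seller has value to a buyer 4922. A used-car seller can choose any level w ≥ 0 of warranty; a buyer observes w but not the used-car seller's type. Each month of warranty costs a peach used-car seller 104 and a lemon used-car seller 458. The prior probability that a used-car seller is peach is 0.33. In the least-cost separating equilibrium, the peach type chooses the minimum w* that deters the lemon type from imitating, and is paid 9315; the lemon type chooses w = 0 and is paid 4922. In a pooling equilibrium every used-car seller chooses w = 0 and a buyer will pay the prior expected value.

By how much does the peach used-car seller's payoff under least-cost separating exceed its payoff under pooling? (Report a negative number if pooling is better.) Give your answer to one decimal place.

1945.8

Least-cost separating signal: w* solves 4922 = 9315 − 458·w*, so w* = (9315 − 4922)/458 ≈ 9.5917.
Peach type's separating payoff: 9315 − 104 × w* = 9315 − 104 × (9315 − 4922)/458 = 9315 − 456872/458 ≈ 8317.463.
Pooling payoff: 0.33 × 9315 + 0.67 × 4922 = 6371.69.
Difference: 8317.463 − 6371.69 = 1945.773, i.e. 1945.8 to one decimal place.
The peach type prefers to separate.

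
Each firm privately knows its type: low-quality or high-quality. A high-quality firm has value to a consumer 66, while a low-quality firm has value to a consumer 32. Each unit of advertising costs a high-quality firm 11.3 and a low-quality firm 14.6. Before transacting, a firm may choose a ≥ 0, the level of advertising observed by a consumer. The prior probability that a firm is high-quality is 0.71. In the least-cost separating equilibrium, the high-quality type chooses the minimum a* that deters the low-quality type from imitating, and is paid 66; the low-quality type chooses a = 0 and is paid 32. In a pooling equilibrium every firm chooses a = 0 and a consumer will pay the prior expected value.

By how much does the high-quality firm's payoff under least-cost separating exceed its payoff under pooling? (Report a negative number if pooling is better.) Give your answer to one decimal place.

Least-cost separating signal: a* solves 32 = 66 − 14.6·a*, so a* = (66 − 32)/14.6 ≈ 2.3288.
High-quality type's separating payoff: 66 − 11.3 × a* = 66 − 11.3 × (66 − 32)/14.6 = 66 − 384.2/14.6 ≈ 39.685.
Pooling payoff: 0.71 × 66 + 0.29 × 32 = 56.14.
Difference: 39.685 − 56.14 = -16.455, i.e. -16.5 to one decimal place.
The high-quality type would prefer the pooling outcome.

-16.5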